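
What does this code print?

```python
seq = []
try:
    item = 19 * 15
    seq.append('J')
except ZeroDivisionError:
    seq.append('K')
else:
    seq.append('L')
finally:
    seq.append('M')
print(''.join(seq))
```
JLM

else runs before finally when no exception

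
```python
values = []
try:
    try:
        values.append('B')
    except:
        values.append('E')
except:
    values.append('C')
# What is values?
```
['B']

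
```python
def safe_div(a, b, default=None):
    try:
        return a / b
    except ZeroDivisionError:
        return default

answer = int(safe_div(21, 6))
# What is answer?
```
3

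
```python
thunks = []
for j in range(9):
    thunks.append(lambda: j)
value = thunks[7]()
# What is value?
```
8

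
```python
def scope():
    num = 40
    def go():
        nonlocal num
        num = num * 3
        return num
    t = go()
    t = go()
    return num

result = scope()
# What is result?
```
360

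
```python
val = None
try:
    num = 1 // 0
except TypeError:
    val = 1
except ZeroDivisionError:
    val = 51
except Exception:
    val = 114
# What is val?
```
51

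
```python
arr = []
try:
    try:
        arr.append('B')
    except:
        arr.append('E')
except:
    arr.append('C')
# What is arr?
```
['B']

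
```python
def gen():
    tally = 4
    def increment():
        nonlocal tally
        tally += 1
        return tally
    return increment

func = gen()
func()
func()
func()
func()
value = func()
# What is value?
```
9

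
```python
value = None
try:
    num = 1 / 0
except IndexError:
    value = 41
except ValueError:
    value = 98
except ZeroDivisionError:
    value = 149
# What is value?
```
149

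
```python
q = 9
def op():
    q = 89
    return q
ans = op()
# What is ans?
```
89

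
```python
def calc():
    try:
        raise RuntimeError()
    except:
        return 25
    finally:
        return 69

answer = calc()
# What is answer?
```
69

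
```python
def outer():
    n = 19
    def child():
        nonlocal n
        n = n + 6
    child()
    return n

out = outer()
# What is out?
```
25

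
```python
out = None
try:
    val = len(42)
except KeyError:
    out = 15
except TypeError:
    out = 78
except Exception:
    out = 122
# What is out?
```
78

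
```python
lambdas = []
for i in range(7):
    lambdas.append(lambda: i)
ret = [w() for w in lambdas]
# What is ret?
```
[6, 6, 6, 6, 6, 6, 6]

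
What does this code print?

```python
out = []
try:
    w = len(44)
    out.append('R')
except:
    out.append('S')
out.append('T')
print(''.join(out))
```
ST

Exception raised in try, caught by bare except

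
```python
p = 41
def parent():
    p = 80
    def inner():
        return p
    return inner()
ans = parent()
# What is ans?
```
80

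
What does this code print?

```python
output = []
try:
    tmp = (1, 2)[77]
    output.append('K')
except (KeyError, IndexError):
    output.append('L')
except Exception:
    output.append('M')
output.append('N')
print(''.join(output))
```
LN

IndexError matches tuple containing it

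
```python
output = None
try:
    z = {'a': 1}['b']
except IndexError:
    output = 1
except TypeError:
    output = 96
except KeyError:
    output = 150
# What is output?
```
150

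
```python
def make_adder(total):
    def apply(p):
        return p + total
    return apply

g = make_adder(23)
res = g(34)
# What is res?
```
57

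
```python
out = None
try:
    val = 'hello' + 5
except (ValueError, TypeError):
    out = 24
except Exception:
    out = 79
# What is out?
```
24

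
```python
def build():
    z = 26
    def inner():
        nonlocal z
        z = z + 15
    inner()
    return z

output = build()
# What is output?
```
41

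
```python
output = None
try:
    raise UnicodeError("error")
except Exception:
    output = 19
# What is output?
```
19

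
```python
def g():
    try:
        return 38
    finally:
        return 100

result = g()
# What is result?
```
100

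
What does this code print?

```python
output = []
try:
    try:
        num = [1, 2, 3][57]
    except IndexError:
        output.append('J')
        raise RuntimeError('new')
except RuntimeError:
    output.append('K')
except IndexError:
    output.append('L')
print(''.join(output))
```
JK

New RuntimeError raised, caught by outer RuntimeError handler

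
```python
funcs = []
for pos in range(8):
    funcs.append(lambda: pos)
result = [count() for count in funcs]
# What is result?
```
[7, 7, 7, 7, 7, 7, 7, 7]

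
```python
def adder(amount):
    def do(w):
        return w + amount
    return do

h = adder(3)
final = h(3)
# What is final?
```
6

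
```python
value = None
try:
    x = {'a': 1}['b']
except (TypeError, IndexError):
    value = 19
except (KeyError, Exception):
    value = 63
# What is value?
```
63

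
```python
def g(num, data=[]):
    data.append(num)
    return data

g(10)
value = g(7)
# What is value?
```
[10, 7]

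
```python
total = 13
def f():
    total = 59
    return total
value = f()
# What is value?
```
59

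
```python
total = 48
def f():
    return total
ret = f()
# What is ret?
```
48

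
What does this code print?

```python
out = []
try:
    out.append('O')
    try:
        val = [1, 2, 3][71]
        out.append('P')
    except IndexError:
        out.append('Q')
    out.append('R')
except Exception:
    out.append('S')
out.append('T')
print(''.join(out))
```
OQRT

Inner exception caught by inner handler, outer continues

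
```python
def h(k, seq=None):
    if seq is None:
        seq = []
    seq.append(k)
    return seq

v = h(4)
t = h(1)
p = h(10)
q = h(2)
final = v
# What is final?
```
[4]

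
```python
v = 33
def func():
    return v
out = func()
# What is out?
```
33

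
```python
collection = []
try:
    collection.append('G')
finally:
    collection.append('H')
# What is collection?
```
['G', 'H']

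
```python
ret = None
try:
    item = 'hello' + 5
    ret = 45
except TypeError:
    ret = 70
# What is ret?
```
70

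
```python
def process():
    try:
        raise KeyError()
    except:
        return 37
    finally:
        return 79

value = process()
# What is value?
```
79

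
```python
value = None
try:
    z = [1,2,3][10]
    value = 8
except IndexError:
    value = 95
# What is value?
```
95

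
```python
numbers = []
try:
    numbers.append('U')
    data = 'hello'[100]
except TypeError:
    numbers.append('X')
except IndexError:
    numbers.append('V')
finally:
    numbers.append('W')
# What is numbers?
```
['U', 'V', 'W']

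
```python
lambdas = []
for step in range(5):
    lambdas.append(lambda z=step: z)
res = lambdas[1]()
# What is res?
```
1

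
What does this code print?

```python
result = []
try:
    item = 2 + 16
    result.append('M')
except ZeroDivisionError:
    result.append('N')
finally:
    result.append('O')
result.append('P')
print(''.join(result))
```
MOP

finally runs after normal execution too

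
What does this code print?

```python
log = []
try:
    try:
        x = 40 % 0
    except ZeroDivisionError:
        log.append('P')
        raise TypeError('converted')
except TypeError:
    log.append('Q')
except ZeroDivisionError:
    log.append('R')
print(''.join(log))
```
PQ

New TypeError raised, caught by outer TypeError handler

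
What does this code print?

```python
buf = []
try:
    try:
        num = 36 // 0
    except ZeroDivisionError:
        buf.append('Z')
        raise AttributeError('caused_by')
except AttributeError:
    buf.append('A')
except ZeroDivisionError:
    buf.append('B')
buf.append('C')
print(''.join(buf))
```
ZAC

AttributeError raised and caught, original ZeroDivisionError not re-raised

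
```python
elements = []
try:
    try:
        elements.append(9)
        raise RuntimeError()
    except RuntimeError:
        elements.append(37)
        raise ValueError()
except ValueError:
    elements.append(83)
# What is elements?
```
[9, 37, 83]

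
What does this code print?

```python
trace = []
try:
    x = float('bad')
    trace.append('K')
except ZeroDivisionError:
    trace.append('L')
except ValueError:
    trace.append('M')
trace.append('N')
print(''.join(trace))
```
MN

ValueError is caught by its specific handler, not ZeroDivisionError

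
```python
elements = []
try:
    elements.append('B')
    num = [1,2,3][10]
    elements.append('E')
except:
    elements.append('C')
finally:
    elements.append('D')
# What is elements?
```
['B', 'C', 'D']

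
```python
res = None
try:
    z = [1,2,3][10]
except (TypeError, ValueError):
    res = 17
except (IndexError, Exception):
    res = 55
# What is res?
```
55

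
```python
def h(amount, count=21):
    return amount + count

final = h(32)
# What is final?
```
53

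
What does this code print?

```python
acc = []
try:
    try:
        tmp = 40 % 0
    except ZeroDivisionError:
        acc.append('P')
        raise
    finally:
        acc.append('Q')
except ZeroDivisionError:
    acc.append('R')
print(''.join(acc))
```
PQR

finally runs before re-raised exception propagates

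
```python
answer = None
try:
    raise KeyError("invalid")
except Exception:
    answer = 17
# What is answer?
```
17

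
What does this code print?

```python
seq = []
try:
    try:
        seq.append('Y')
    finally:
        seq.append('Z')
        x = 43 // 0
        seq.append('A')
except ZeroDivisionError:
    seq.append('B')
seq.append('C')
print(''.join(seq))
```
YZBC

Exception in inner finally caught by outer except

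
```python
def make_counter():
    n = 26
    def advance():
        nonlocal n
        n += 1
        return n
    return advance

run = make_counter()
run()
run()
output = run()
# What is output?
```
29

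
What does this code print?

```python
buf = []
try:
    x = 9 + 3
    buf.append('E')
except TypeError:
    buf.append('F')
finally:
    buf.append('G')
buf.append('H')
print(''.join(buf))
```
EGH

finally runs after normal execution too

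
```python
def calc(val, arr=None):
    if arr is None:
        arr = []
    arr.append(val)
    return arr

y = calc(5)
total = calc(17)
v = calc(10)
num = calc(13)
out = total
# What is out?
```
[17]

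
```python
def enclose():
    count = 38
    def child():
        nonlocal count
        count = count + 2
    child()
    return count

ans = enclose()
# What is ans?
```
40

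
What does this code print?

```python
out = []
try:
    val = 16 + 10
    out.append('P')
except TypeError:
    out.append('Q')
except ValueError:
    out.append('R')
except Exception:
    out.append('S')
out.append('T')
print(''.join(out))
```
PT

No exception, try block completes normally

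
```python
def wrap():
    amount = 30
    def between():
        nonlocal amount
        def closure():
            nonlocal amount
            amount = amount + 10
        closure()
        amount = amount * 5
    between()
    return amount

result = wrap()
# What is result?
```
200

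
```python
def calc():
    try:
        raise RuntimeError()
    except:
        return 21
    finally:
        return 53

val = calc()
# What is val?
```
53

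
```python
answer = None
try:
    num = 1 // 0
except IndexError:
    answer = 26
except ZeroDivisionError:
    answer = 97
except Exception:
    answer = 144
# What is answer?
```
97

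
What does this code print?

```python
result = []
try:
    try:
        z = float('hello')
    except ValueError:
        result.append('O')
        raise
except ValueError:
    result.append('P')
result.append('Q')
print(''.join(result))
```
OPQ

raise without argument re-raises current exception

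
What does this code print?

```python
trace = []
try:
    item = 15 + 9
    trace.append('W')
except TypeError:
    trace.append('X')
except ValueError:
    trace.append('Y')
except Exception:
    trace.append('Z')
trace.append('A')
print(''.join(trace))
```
WA

No exception, try block completes normally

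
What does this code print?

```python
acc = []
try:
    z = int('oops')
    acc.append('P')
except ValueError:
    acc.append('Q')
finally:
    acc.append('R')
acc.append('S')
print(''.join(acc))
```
QRS

finally always runs, even after exception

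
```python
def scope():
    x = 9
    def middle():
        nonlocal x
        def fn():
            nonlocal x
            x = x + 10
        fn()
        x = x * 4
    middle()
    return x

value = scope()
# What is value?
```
76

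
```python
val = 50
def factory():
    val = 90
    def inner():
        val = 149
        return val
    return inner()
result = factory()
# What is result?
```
149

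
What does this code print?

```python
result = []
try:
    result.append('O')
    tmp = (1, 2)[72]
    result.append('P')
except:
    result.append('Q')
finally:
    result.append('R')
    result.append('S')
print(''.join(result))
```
OQRS

Code before exception runs, then except, then all of finally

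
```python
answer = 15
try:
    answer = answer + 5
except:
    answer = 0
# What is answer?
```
20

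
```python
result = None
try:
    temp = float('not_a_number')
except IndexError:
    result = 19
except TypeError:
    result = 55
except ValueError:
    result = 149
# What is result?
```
149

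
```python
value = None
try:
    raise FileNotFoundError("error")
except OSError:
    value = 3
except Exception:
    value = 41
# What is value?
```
3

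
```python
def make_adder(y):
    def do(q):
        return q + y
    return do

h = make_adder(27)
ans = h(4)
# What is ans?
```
31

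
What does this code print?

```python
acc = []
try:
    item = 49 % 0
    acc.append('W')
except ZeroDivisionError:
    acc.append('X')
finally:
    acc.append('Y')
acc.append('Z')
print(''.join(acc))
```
XYZ

finally always runs, even after exception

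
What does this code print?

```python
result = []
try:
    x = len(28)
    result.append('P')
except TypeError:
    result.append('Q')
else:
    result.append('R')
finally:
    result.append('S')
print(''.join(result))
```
QS

Exception: except runs, else skipped, finally runs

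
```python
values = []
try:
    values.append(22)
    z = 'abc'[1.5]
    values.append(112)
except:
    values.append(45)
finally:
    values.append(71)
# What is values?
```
[22, 45, 71]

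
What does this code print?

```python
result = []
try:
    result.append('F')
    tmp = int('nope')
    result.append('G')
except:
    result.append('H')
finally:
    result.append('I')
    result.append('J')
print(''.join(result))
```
FHIJ

Code before exception runs, then except, then all of finally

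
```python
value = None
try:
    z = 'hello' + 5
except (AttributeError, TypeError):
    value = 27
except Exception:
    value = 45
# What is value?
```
27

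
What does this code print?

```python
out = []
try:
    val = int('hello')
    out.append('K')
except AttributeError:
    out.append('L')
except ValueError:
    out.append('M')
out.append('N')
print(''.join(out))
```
MN

ValueError is caught by its specific handler, not AttributeError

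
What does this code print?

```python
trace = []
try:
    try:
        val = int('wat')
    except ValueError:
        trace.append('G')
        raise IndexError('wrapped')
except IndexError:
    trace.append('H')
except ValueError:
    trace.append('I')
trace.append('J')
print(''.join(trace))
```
GHJ

IndexError raised and caught, original ValueError not re-raised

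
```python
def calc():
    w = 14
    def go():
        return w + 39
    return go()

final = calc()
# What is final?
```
53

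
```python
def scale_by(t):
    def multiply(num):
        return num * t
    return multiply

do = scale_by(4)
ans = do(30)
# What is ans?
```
120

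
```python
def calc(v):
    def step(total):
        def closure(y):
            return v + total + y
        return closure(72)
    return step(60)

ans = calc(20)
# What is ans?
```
152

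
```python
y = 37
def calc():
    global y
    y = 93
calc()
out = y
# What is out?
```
93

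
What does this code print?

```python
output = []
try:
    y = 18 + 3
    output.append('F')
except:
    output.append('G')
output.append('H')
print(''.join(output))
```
FH

No exception, try block completes normally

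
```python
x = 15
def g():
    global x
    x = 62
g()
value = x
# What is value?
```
62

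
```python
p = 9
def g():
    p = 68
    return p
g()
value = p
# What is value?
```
9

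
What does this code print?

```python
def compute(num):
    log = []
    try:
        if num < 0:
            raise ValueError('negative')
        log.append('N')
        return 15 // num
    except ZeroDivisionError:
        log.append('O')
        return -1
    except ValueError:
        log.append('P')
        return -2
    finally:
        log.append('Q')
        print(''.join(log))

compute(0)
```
NOQ

num=0 causes ZeroDivisionError, caught, finally prints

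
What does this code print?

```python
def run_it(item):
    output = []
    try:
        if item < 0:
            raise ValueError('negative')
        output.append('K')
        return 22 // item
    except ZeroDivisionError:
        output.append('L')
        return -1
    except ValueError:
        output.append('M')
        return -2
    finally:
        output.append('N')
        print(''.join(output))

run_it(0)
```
KLN

item=0 causes ZeroDivisionError, caught, finally prints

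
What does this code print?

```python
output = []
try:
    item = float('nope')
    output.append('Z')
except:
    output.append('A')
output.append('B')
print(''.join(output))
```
AB

Exception raised in try, caught by bare except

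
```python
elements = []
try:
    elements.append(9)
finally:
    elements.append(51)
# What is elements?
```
[9, 51]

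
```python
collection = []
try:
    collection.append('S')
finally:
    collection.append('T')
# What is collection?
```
['S', 'T']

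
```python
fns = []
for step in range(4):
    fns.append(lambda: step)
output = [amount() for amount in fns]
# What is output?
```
[3, 3, 3, 3]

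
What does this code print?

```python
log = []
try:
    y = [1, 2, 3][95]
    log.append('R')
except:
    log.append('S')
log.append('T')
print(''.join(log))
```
ST

Exception raised in try, caught by bare except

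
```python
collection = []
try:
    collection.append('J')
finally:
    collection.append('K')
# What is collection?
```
['J', 'K']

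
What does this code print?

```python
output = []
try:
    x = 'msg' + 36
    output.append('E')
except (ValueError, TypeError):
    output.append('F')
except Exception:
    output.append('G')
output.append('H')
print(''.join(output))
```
FH

TypeError matches tuple containing it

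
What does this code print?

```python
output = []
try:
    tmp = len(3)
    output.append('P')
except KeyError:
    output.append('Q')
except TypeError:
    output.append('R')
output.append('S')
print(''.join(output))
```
RS

TypeError is caught by its specific handler, not KeyError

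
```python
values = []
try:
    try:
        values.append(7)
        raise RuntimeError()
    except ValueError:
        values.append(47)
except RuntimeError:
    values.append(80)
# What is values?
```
[7, 80]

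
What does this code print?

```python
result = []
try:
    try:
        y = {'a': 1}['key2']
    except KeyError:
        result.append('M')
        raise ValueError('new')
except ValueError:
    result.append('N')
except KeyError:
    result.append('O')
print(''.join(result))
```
MN

New ValueError raised, caught by outer ValueError handler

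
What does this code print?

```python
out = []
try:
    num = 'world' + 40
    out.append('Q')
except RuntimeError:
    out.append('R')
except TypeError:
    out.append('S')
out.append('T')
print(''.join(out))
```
ST

TypeError is caught by its specific handler, not RuntimeError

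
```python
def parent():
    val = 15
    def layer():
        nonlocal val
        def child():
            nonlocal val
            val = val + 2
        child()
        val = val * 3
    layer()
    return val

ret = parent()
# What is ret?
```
51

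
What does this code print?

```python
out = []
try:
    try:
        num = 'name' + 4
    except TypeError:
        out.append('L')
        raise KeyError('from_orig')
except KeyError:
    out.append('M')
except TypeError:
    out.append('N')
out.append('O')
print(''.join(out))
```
LMO

KeyError raised and caught, original TypeError not re-raised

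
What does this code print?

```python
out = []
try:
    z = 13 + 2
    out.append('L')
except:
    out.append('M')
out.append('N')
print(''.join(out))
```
LN

No exception, try block completes normally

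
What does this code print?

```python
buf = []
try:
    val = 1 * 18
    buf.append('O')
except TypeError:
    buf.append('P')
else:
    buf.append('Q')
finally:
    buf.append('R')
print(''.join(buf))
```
OQR

else runs before finally when no exception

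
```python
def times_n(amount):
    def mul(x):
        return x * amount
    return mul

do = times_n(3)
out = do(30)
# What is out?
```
90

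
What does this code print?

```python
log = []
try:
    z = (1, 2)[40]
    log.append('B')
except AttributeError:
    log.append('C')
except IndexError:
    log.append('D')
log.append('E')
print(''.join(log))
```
DE

IndexError is caught by its specific handler, not AttributeError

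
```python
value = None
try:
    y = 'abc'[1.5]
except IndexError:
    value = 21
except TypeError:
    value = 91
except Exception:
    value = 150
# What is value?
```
91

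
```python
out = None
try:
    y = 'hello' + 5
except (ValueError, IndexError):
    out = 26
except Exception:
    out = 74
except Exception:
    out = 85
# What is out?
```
74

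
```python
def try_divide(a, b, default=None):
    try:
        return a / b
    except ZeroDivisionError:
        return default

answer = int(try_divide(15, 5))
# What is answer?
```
3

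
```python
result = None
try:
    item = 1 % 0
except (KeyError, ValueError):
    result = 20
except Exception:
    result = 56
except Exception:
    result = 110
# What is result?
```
56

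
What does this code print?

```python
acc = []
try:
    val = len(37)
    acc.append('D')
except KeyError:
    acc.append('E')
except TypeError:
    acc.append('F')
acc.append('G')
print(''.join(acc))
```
FG

TypeError is caught by its specific handler, not KeyError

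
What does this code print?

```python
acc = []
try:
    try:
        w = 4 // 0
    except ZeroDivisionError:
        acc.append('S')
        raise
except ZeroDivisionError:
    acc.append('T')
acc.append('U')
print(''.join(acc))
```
STU

raise without argument re-raises current exception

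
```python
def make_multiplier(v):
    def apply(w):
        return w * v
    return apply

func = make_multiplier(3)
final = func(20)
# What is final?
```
60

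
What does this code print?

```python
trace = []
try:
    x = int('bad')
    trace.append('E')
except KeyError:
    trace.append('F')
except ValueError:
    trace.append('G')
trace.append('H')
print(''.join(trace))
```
GH

ValueError is caught by its specific handler, not KeyError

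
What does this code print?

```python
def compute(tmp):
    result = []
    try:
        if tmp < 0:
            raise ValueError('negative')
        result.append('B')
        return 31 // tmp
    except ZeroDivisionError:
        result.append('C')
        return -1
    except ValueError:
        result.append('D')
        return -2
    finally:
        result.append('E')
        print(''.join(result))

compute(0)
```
BCE

tmp=0 causes ZeroDivisionError, caught, finally prints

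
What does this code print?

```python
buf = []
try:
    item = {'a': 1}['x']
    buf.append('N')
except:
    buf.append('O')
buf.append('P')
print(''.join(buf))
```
OP

Exception raised in try, caught by bare except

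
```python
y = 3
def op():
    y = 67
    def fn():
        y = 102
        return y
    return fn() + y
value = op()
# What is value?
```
169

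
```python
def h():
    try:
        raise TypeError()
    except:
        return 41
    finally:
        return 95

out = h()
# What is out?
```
95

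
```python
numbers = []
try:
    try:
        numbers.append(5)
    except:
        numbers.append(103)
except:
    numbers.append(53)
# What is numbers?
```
[5]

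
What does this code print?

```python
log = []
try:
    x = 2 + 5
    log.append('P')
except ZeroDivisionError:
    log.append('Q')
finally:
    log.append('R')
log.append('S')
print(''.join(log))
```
PRS

finally runs after normal execution too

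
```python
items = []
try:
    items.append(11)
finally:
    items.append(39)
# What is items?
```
[11, 39]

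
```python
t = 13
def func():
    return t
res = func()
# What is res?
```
13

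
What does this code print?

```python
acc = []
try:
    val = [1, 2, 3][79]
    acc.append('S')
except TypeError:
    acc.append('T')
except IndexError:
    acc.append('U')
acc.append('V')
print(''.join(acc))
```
UV

IndexError is caught by its specific handler, not TypeError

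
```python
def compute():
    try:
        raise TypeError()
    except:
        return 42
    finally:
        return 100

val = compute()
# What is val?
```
100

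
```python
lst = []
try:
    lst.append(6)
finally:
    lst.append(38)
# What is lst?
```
[6, 38]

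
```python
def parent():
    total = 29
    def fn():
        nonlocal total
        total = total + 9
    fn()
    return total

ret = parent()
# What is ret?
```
38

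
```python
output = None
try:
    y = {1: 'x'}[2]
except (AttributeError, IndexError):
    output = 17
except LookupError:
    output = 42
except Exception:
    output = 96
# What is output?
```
42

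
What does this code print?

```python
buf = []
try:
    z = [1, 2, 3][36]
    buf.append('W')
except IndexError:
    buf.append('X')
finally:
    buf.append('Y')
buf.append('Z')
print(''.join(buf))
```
XYZ

finally always runs, even after exception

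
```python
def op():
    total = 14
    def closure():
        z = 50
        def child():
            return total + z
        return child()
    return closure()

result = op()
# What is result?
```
64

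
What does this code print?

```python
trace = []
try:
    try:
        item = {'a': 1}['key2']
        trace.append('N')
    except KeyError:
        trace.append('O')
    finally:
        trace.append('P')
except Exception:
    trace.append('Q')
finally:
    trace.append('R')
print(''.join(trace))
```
OPR

Both finally blocks run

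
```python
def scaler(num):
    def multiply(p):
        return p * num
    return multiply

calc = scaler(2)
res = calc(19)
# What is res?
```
38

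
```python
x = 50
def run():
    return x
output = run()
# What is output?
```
50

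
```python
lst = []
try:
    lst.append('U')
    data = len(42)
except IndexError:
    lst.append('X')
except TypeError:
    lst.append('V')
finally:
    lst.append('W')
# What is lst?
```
['U', 'V', 'W']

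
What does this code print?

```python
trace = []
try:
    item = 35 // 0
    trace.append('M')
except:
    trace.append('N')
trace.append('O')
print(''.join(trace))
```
NO

Exception raised in try, caught by bare except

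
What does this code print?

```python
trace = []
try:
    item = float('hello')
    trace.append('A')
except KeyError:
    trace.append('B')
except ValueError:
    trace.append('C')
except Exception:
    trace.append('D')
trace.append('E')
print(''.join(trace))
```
CE

ValueError matches before generic Exception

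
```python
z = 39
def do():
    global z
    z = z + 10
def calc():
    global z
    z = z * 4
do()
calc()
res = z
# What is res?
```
196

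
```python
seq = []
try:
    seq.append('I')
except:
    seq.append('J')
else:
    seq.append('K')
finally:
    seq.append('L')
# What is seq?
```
['I', 'K', 'L']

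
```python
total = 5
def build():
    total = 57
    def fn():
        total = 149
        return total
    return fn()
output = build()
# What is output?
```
149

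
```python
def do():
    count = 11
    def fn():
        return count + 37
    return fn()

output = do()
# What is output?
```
48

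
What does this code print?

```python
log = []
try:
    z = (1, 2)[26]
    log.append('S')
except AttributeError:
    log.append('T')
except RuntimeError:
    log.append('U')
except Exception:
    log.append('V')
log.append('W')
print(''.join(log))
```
VW

IndexError not specifically caught, falls to Exception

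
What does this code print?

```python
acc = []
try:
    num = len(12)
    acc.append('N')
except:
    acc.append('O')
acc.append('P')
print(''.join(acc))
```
OP

Exception raised in try, caught by bare except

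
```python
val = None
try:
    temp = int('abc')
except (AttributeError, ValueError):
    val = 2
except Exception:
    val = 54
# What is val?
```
2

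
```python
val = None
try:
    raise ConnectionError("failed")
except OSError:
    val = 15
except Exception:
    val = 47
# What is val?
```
15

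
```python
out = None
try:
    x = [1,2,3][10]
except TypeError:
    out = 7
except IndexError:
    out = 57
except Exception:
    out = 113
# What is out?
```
57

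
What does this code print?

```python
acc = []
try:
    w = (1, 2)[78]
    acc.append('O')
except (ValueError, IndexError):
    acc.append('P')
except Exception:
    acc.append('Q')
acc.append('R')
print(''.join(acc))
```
PR

IndexError matches tuple containing it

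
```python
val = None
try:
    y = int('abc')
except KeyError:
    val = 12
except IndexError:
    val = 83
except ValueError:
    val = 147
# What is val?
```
147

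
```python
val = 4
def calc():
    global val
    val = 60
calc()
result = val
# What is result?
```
60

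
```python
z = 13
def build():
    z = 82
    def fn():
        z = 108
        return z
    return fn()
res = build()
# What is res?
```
108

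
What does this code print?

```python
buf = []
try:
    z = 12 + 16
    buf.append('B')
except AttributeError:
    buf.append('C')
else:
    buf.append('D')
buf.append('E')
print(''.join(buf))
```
BDE

else block runs when no exception occurs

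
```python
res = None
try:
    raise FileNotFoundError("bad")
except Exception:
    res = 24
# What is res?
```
24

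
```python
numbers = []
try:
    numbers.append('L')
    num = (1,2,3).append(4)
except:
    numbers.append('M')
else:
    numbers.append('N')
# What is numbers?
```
['L', 'M']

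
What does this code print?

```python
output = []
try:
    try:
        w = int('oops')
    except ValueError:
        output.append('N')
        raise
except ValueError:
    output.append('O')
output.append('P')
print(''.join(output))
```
NOP

raise without argument re-raises current exception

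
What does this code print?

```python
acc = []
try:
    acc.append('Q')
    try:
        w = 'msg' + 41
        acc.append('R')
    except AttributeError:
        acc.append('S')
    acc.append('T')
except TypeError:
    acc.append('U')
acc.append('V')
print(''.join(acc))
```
QUV

Inner handler doesn't match, propagates to outer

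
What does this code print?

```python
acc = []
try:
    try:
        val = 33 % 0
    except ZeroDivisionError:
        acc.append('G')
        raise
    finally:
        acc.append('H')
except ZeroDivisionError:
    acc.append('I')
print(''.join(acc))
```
GHI

finally runs before re-raised exception propagates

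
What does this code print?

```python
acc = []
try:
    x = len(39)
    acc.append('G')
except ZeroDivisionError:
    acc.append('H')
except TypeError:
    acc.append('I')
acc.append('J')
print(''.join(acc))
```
IJ

TypeError is caught by its specific handler, not ZeroDivisionError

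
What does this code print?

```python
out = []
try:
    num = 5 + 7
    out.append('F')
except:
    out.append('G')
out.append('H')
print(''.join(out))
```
FH

No exception, try block completes normally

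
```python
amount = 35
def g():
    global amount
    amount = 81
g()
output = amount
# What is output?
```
81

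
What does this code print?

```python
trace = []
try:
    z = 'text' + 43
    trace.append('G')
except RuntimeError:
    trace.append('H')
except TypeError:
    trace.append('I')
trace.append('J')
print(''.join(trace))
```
IJ

TypeError is caught by its specific handler, not RuntimeError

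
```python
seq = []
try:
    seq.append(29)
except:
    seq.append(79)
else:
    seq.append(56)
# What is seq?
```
[29, 56]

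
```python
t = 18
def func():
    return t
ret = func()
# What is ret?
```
18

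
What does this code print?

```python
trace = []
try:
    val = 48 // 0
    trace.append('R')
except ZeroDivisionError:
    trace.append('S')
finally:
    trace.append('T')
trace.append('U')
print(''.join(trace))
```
STU

finally always runs, even after exception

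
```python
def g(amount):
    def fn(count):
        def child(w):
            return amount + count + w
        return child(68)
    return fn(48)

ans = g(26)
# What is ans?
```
142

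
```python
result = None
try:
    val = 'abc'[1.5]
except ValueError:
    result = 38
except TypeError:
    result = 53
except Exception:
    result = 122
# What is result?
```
53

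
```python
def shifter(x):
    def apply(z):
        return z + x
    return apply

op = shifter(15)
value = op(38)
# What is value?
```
53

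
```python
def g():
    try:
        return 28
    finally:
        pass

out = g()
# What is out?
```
28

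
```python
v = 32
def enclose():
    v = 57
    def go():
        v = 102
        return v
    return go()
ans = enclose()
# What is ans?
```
102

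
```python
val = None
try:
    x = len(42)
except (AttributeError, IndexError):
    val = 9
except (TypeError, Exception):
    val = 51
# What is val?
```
51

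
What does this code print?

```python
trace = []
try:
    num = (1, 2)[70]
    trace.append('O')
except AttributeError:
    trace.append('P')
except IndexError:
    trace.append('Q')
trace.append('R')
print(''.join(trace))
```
QR

IndexError is caught by its specific handler, not AttributeError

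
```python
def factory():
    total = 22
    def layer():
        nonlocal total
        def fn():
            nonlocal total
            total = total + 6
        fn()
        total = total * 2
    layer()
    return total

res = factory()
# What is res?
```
56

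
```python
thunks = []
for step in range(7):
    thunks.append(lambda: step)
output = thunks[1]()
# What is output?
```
6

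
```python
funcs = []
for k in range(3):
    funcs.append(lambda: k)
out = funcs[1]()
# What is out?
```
2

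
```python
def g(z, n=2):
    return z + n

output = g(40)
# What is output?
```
42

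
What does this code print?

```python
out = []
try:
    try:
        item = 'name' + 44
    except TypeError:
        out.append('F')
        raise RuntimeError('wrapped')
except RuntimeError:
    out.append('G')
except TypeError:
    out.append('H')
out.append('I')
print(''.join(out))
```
FGI

RuntimeError raised and caught, original TypeError not re-raised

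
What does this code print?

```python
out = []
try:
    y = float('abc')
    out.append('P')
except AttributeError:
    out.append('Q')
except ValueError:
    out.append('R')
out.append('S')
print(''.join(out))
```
RS

ValueError is caught by its specific handler, not AttributeError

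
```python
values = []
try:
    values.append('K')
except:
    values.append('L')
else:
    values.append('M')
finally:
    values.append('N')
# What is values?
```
['K', 'M', 'N']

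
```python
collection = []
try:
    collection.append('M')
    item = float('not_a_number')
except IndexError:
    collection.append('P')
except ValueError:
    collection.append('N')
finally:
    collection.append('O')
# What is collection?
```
['M', 'N', 'O']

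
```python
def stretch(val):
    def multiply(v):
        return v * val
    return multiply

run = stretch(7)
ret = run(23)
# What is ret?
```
161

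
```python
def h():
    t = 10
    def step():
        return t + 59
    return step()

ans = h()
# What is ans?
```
69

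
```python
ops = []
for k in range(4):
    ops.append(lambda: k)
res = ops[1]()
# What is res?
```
3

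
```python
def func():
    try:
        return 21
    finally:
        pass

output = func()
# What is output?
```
21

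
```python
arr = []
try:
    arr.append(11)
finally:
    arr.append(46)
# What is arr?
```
[11, 46]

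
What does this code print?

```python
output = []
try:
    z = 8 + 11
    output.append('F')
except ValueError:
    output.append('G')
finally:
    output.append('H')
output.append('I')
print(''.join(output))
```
FHI

finally runs after normal execution too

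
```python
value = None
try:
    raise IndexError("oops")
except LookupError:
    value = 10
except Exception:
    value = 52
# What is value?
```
10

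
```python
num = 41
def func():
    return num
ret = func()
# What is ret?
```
41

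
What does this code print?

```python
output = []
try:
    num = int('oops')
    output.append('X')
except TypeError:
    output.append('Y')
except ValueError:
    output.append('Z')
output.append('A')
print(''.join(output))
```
ZA

ValueError is caught by its specific handler, not TypeError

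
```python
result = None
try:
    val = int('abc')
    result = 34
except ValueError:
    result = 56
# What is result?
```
56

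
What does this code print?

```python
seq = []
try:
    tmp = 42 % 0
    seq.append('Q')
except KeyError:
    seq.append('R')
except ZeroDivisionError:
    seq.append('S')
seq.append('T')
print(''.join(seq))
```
ST

ZeroDivisionError is caught by its specific handler, not KeyError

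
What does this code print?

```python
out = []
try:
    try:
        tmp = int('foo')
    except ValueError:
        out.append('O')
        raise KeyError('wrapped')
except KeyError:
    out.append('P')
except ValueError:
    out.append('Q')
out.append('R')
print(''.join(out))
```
OPR

KeyError raised and caught, original ValueError not re-raised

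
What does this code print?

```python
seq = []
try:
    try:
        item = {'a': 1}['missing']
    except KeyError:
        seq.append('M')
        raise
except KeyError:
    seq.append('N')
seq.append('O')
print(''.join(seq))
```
MNO

raise without argument re-raises current exception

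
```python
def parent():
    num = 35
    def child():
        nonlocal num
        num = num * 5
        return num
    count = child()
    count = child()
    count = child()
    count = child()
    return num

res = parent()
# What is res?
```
21875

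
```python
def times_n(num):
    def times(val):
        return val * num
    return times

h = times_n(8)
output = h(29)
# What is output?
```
232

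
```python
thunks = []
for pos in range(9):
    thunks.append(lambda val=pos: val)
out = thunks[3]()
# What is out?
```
3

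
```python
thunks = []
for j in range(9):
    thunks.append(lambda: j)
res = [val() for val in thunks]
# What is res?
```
[8, 8, 8, 8, 8, 8, 8, 8, 8]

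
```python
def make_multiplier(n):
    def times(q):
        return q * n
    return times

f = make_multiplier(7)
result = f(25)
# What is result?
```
175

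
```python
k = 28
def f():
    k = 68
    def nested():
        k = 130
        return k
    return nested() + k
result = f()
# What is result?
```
198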